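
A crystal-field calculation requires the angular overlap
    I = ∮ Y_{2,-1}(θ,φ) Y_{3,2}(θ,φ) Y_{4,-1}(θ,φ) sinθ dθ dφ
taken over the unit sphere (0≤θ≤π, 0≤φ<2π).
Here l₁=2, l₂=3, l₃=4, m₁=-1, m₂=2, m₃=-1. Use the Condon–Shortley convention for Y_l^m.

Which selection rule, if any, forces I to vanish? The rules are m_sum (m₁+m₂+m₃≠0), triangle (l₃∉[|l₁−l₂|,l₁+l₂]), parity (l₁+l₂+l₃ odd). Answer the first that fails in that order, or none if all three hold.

parity

m₁+m₂+m₃ = -1 + 2 − 1 = 0  ✓
triangle: |2−3|=1 ≤ l₃=4 ≤ 2+3=5  ✓
parity: l₁+l₂+l₃ = 9 is odd  ✗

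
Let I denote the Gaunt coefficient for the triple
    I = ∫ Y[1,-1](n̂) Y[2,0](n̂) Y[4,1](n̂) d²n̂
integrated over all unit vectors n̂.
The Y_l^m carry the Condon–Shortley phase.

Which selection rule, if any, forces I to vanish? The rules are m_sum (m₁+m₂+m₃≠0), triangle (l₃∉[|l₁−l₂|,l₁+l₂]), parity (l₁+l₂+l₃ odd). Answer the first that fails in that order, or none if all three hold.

triangle

Σmᵢ = 0  ✓
l₃∈[|l₁−l₂|,l₁+l₂]=[1,3], have l₃=4  ✗
Σlᵢ = 7 ⇒ odd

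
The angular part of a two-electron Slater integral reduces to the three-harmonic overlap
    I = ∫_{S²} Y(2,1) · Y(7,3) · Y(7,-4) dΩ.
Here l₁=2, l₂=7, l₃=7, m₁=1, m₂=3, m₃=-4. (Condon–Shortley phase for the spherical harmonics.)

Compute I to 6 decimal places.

0.162315

Checks pass: Σm=0; 16 even; l₃=7∈[5,9].
(2·2+1)(2·7+1)(2·7+1) = 1125
Δ: 2! 2! 12! / 17! → 1/185640
sum: t=0:+1/2419200 t=1:−1/518400 t=2:+1/2419200 = -1/907200
3j²(2 7 7; 0 0 0) = Δ·Π!·Σ² = 56/3315  (sign +1)
sum: t=0:+1/14515200 t=1:−1/4354560 = -1/6220800
3j²(2 7 7; 1 3 -4) = Δ·Π!·Σ² = 77/4420  (sign +1)
combine: 4πI² = 1125·56/3315·77/4420 = 16170/48841
take √, sign +1: I = 0.16231468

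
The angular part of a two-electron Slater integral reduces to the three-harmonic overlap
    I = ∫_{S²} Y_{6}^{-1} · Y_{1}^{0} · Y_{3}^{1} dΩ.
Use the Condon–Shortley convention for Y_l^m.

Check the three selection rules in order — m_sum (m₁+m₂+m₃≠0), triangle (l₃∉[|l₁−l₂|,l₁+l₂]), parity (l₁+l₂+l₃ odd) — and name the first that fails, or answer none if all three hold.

triangle

Σmᵢ = 0  ✓
l₃∈[|l₁−l₂|,l₁+l₂]=[5,7], have l₃=3  ✗
Σlᵢ = 10 ⇒ even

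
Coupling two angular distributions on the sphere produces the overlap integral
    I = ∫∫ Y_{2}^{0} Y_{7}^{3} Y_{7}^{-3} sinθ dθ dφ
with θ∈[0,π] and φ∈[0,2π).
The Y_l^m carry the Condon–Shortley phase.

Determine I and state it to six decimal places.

m-sum 0 ✓  L=16 even ✓  5≤7≤9 ✓
Π(2lᵢ+1) = 5×15×15 = 1125
triangle coeff Δ(2,7,7) = 1/185640
Σ_t [0,2]: t=0:+1/2419200 t=1:−1/518400 t=2:+1/2419200 = -1/907200
(3j)²=56/3315 [(2 7 7; 0 0 0)], sign=+1
Σ_t [0,2]: t=0:+1/29030400 t=1:−1/2177280 t=2:+1/3870720 = -29/174182400
(3j)²=841/185640 [(2 7 7; 0 3 -3)], sign=-1
⇒ 4πI² = 4205/48841
I = (-1)√(4205/48841/(4π)) = -0.08277245

-0.082772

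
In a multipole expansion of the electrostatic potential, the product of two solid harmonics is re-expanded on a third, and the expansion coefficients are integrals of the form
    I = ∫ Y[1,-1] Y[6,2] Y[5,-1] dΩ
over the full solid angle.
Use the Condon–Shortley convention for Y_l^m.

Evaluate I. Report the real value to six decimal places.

Checks pass: Σm=0; 12 even; l₃=5∈[5,7].
(2·1+1)(2·6+1)(2·5+1) = 429
Δ: 2! 0! 10! / 13! → 1/858
sum: t=1:−1/14400 = -1/14400
3j²(1 6 5; 0 0 0) = Δ·Π!·Σ² = 6/143  (sign +1)
sum: t=2:+1/34560 = 1/34560
3j²(1 6 5; -1 2 -1) = Δ·Π!·Σ² = 14/429  (sign +1)
combine: 4πI² = 429·6/143·14/429 = 84/143
take √, sign +1: I = 0.21620548

0.216205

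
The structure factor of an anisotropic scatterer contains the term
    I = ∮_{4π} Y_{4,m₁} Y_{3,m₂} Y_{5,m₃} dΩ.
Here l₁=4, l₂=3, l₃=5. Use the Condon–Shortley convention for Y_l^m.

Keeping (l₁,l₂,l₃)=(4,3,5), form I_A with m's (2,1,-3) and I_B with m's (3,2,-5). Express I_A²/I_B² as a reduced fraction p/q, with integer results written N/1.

l's match ⇒ only the (l;m) 3-j factors differ between A and B.
A: triangle coeff Δ(4,3,5) = 1/180180; Σ_t [0,2]: t=0:+1/2304 t=1:−1/720 t=2:+1/5760 = -1/1280; (3j)²=27/1430 [(4 3 5; 2 1 -3)], sign=-1
B: triangle coeff Δ(4,3,5) = 1/180180; Σ_t [1,1]: t=1:−1/17280 = -1/17280; (3j)²=35/858 [(4 3 5; 3 2 -5)], sign=-1
I_A²/I_B² = (27/1430)/(35/858) = 81/175

81/175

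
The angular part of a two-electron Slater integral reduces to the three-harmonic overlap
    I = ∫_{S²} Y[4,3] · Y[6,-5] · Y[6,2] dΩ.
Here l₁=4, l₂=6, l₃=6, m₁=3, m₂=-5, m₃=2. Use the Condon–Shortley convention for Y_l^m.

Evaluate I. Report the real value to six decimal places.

Rules hold: Σm=0, L=16 even, 2≤6≤10.
N = 9·13·13 = 1521
Δ = 4!·4!·8!/17! = 1/15315300
Racah Σ t=0..4: t=0:+1/829440 t=1:−1/25920 t=2:+1/9216 t=3:−1/25920 t=4:+1/829440 = 7/207360
⇒ 3j(4 6 6; 0 0 0)² = 28/2431, sgn +1
Racah Σ t=0..1: t=0:+1/725760 t=1:−1/5806080 = 1/829440
⇒ 3j(4 6 6; 3 -5 2)² = 49/2652, sgn +1
4πI² = N·(3j₀)²·(3jₘ)² = 1029/3179
I = +1·√(0.323687/4π) = 0.16049352

0.160494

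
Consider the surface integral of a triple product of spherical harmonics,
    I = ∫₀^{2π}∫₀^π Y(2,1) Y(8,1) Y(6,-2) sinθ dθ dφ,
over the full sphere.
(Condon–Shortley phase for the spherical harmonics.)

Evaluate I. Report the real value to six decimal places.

-0.150615

Rules hold: Σm=0, L=16 even, 6≤6≤10.
N = 5·17·13 = 1105
Δ = 4!·0!·12!/17! = 1/30940
Racah Σ t=2..2: t=2:+1/2073600 = 1/2073600
⇒ 3j(2 8 6; 0 0 0)² = 28/1105, sgn +1
Racah Σ t=1..1: t=1:−1/5806080 = -1/5806080
⇒ 3j(2 8 6; 1 1 -2)² = 9/884, sgn -1
4πI² = N·(3j₀)²·(3jₘ)² = 63/221
I = -1·√(0.285068/4π) = -0.15061534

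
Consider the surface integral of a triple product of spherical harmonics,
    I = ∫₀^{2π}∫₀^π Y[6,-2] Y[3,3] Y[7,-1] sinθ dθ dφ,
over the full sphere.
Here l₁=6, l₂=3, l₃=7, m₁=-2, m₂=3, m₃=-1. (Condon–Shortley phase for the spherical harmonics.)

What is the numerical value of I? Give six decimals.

Rules hold: Σm=0, L=16 even, 3≤7≤9.
N = 13·7·15 = 1365
Δ = 2!·10!·4!/17! = 1/2042040
Racah Σ t=0..2: t=0:+1/207360 t=1:−1/57600 t=2:+1/207360 = -1/129600
⇒ 3j(6 3 7; 0 0 0)² = 168/12155, sgn +1
Racah Σ t=2..2: t=2:+1/829440 = 1/829440
⇒ 3j(6 3 7; -2 3 -1)² = 35/2431, sgn +1
4πI² = N·(3j₀)²·(3jₘ)² = 123480/454597
I = +1·√(0.271625/4π) = 0.14702124

0.147021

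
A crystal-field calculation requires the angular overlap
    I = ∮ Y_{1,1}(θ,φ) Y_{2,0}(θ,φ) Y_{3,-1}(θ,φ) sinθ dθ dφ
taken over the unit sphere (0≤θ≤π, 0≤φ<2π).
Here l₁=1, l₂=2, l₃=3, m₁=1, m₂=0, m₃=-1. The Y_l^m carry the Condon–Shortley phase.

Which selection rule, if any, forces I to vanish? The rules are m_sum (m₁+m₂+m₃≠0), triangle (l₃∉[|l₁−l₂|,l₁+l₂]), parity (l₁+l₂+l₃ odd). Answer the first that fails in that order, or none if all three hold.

none

m₁+m₂+m₃ = 1 + 0 − 1 = 0  ✓
triangle: |1−2|=1 ≤ l₃=3 ≤ 1+2=3  ✓
parity: l₁+l₂+l₃ = 6 is even  ✓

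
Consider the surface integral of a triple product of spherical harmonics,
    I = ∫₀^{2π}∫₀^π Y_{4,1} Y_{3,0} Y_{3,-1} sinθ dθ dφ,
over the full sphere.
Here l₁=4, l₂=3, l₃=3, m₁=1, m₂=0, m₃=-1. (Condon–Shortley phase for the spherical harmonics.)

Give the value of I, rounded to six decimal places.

Rules hold: Σm=0, L=10 even, 1≤3≤7.
N = 9·7·7 = 441
Δ = 4!·4!·2!/11! = 1/34650
Racah Σ t=1..3: t=1:−1/72 t=2:+1/16 t=3:−1/72 = 5/144
⇒ 3j(4 3 3; 0 0 0)² = 2/77, sgn -1
Racah Σ t=1..3: t=1:−1/48 t=2:+1/24 t=3:−1/288 = 5/288
⇒ 3j(4 3 3; 1 0 -1)² = 5/462, sgn +1
4πI² = N·(3j₀)²·(3jₘ)² = 15/121
I = -1·√(0.123967/4π) = -0.09932258

-0.099323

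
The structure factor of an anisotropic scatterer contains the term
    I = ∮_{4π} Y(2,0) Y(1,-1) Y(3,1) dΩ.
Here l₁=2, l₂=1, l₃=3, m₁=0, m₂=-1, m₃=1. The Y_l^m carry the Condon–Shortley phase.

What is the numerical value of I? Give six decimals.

m-sum 0 ✓  L=6 even ✓  1≤3≤3 ✓
Π(2lᵢ+1) = 5×3×7 = 105
triangle coeff Δ(2,1,3) = 1/105
Σ_t [0,0]: t=0:+1/4 = 1/4
(3j)²=3/35 [(2 1 3; 0 0 0)], sign=-1
Σ_t [0,0]: t=0:+1/8 = 1/8
(3j)²=2/35 [(2 1 3; 0 -1 1)], sign=+1
⇒ 4πI² = 18/35
I = (-1)√(18/35/(4π)) = -0.20230066

-0.202301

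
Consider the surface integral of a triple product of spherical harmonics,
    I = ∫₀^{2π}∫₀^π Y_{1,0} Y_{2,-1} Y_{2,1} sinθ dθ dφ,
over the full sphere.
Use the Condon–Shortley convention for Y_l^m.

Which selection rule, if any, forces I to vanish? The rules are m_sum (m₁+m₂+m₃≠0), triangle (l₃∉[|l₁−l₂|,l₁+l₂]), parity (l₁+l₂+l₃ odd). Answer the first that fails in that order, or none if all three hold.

Σmᵢ = 0  ✓
l₃∈[|l₁−l₂|,l₁+l₂]=[1,3], have l₃=2  ✓
Σlᵢ = 5 ⇒ odd  ✗

parity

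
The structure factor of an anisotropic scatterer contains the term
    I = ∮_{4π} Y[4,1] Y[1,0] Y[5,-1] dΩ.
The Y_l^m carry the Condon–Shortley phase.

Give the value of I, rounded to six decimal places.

Rules hold: Σm=0, L=10 even, 3≤5≤5.
N = 9·3·11 = 297
Δ = 0!·8!·2!/11! = 1/495
Racah Σ t=0..0: t=0:+1/576 = 1/576
⇒ 3j(4 1 5; 0 0 0)² = 5/99, sgn -1
Racah Σ t=0..0: t=0:+1/720 = 1/720
⇒ 3j(4 1 5; 1 0 -1)² = 8/165, sgn +1
4πI² = N·(3j₀)²·(3jₘ)² = 8/11
I = -1·√(0.727273/4π) = -0.24057125

-0.240571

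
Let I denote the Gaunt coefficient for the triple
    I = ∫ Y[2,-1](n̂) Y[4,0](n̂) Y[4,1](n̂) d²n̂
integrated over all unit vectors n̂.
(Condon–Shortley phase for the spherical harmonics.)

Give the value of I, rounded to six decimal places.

m-sum 0 ✓  L=10 even ✓  2≤4≤6 ✓
Π(2lᵢ+1) = 5×9×9 = 405
triangle coeff Δ(2,4,4) = 1/13860
Σ_t [0,2]: t=0:+1/192 t=1:−1/36 t=2:+1/192 = -5/288
(3j)²=20/693 [(2 4 4; 0 0 0)], sign=-1
Σ_t [1,2]: t=1:−1/72 t=2:+1/96 = -1/288
(3j)²=1/462 [(2 4 4; -1 0 1)], sign=+1
⇒ 4πI² = 150/5929
I = (-1)√(150/5929/(4π)) = -0.04486937

-0.044869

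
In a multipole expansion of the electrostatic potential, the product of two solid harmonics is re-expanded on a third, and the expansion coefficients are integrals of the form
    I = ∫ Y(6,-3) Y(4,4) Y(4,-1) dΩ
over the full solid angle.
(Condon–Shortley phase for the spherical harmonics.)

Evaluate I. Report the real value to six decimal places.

Rules hold: Σm=0, L=14 even, 2≤4≤10.
N = 13·9·9 = 1053
Δ = 6!·6!·2!/15! = 1/1261260
Racah Σ t=2..4: t=2:+1/4608 t=3:−1/1296 t=4:+1/4608 = -7/20736
⇒ 3j(6 4 4; 0 0 0)² = 20/1287, sgn -1
Racah Σ t=6..6: t=6:+1/51840 = 1/51840
⇒ 3j(6 4 4; -3 4 -1)² = 8/429, sgn -1
4πI² = N·(3j₀)²·(3jₘ)² = 480/1573
I = +1·√(0.305149/4π) = 0.15583009

0.155830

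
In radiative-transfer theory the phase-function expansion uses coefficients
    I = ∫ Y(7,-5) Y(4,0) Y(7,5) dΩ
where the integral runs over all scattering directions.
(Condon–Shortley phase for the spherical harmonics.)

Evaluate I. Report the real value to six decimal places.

Rules hold: Σm=0, L=18 even, 3≤7≤11.
N = 15·9·15 = 2025
Δ = 4!·10!·4!/19! = 1/58198140
Racah Σ t=0..4: t=0:+1/17418240 t=1:−1/622080 t=2:+1/230400 t=3:−1/622080 t=4:+1/17418240 = 1/806400
⇒ 3j(7 4 7; 0 0 0)² = 2268/230945, sgn -1
Racah Σ t=2..4: t=2:+1/58060800 t=3:−1/13063680 t=4:+1/46448640 = -79/2090188800
⇒ 3j(7 4 7; -5 0 5)² = 68651/5290740, sgn -1
4πI² = N·(3j₀)²·(3jₘ)² = 4549689/17631601
I = +1·√(0.258042/4π) = 0.14329797

0.143298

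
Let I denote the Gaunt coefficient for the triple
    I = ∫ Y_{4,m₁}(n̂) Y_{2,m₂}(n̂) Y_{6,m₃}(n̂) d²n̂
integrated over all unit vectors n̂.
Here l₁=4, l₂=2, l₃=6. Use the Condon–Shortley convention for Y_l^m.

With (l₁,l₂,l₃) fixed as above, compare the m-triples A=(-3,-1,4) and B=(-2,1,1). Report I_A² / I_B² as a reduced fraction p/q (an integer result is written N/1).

Shared (l₁,l₂,l₃)=(4,2,6): N and (l;000)² cancel in I_A²/I_B².
A: Δ = 0!·8!·4!/13! = 1/6435; Racah Σ t=0..0: t=0:+1/30240 = 1/30240; ⇒ 3j(4 2 6; -3 -1 4)² = 16/429, sgn +1
B: Δ = 0!·8!·4!/13! = 1/6435; Racah Σ t=0..0: t=0:+1/8640 = 1/8640; ⇒ 3j(4 2 6; -2 1 1)² = 14/1287, sgn -1
I_A²/I_B² = (16/429)/(14/1287) = 24/7

24/7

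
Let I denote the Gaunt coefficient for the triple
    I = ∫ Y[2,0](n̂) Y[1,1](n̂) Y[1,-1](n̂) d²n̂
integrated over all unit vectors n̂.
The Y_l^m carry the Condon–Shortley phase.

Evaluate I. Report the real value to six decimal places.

m-sum 0 ✓  L=4 even ✓  1≤1≤3 ✓
Π(2lᵢ+1) = 5×3×3 = 45
triangle coeff Δ(2,1,1) = 1/30
Σ_t [1,1]: t=1:−1/1 = -1/1
(3j)²=2/15 [(2 1 1; 0 0 0)], sign=+1
Σ_t [2,2]: t=2:+1/4 = 1/4
(3j)²=1/30 [(2 1 1; 0 1 -1)], sign=+1
⇒ 4πI² = 1/5
I = (+1)√(1/5/(4π)) = 0.12615663

0.126157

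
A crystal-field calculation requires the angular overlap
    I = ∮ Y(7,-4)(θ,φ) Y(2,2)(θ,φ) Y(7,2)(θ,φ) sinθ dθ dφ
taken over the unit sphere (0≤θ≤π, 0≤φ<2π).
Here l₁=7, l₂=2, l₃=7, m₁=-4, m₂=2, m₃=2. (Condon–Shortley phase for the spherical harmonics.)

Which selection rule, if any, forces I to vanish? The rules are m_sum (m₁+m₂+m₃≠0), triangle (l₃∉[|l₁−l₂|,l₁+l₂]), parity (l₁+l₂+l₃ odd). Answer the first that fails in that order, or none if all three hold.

Σmᵢ = 0  ✓
l₃∈[|l₁−l₂|,l₁+l₂]=[5,9], have l₃=7  ✓
Σlᵢ = 16 ⇒ even  ✓

none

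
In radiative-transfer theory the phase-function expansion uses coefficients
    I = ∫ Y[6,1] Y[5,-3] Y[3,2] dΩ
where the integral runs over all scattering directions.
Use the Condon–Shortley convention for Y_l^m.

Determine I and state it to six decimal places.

Rules hold: Σm=0, L=14 even, 1≤3≤11.
N = 13·11·7 = 1001
Δ = 8!·4!·2!/15! = 1/675675
Racah Σ t=3..5: t=3:−1/8640 t=4:+1/2304 t=5:−1/8640 = 7/34560
⇒ 3j(6 5 3; 0 0 0)² = 7/429, sgn -1
Racah Σ t=1..2: t=1:−1/120960 t=2:+1/17280 = 1/20160
⇒ 3j(6 5 3; 1 -3 2)² = 64/3003, sgn -1
4πI² = N·(3j₀)²·(3jₘ)² = 448/1287
I = +1·√(0.348096/4π) = 0.16643505

0.166435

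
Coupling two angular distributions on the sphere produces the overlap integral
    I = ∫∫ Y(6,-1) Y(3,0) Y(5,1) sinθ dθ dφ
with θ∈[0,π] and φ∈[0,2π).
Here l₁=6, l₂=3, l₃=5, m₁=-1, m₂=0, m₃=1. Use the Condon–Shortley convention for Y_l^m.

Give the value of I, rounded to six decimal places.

-0.123080

Checks pass: Σm=0; 14 even; l₃=5∈[3,9].
(2·6+1)(2·3+1)(2·5+1) = 1001
Δ: 4! 8! 2! / 15! → 1/675675
sum: t=1:−1/8640 t=2:+1/2304 t=3:−1/8640 = 7/34560
3j²(6 3 5; 0 0 0) = Δ·Π!·Σ² = 7/429  (sign -1)
sum: t=1:−1/17280 t=2:+1/2880 t=3:−1/6912 = 1/6912
3j²(6 3 5; -1 0 1) = Δ·Π!·Σ² = 5/429  (sign +1)
combine: 4πI² = 1001·7/429·5/429 = 245/1287
take √, sign -1: I = -0.12308038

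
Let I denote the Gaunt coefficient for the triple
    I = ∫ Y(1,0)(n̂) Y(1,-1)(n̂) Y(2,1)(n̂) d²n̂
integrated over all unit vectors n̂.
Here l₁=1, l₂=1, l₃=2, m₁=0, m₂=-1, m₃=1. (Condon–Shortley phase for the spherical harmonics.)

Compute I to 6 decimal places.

m-sum 0 ✓  L=4 even ✓  0≤2≤2 ✓
Π(2lᵢ+1) = 3×3×5 = 45
triangle coeff Δ(1,1,2) = 1/30
Σ_t [0,0]: t=0:+1/1 = 1/1
(3j)²=2/15 [(1 1 2; 0 0 0)], sign=+1
Σ_t [0,0]: t=0:+1/2 = 1/2
(3j)²=1/10 [(1 1 2; 0 -1 1)], sign=-1
⇒ 4πI² = 3/5
I = (-1)√(3/5/(4π)) = -0.21850969

-0.218510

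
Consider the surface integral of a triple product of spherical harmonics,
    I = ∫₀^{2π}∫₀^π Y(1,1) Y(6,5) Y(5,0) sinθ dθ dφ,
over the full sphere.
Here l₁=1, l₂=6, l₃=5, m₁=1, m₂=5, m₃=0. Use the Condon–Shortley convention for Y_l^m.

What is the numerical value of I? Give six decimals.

1 + 5 + 0 = 6 ≠ 0: azimuthal integral kills it; I = 0

0.000000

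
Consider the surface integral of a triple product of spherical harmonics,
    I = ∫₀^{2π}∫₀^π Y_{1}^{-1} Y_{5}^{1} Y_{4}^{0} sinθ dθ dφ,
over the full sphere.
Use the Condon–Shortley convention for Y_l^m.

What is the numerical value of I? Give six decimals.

Checks pass: Σm=0; 10 even; l₃=4∈[4,6].
(2·1+1)(2·5+1)(2·4+1) = 297
Δ: 2! 0! 8! / 11! → 1/495
sum: t=1:−1/576 = -1/576
3j²(1 5 4; 0 0 0) = Δ·Π!·Σ² = 5/99  (sign -1)
sum: t=2:+1/1152 = 1/1152
3j²(1 5 4; -1 1 0) = Δ·Π!·Σ² = 1/33  (sign +1)
combine: 4πI² = 297·5/99·1/33 = 5/11
take √, sign -1: I = -0.19018827

-0.190188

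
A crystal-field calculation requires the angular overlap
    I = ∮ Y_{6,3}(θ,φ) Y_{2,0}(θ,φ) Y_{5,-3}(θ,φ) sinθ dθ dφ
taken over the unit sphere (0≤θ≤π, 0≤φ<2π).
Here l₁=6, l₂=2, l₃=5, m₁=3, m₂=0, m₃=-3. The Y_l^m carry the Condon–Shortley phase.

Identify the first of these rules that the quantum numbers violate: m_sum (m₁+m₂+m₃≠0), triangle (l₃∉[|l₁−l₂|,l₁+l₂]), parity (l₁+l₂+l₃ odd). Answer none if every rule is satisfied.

parity

m₁+m₂+m₃ = 3 + 0 − 3 = 0  ✓
triangle: |6−2|=4 ≤ l₃=5 ≤ 6+2=8  ✓
parity: l₁+l₂+l₃ = 13 is odd  ✗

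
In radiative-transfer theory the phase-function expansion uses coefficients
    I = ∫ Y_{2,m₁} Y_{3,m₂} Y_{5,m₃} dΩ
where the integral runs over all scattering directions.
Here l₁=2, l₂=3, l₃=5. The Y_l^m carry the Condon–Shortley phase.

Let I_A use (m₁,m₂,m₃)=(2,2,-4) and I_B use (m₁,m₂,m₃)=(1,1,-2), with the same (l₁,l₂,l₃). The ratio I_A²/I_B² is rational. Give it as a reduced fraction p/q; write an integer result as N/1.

l's match ⇒ only the (l;m) 3-j factors differ between A and B.
A: triangle coeff Δ(2,3,5) = 1/2310; Σ_t [0,0]: t=0:+1/2880 = 1/2880; (3j)²=3/55 [(2 3 5; 2 2 -4)], sign=-1
B: triangle coeff Δ(2,3,5) = 1/2310; Σ_t [0,0]: t=0:+1/288 = 1/288; (3j)²=1/22 [(2 3 5; 1 1 -2)], sign=-1
I_A²/I_B² = (3/55)/(1/22) = 6/5

6/5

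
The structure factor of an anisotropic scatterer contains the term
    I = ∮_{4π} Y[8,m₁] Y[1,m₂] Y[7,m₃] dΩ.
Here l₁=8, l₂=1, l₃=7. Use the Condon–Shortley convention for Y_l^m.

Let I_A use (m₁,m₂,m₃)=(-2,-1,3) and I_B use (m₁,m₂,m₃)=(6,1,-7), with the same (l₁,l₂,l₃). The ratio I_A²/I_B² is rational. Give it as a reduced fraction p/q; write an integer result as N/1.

15/1

Same 8,1,7: normalisation and zero-m 3j drop out of the ratio.
A: Δ: 2! 14! 0! / 17! → 1/2040; sum: t=0:+1/174182400 = 1/174182400; 3j²(8 1 7; -2 -1 3) = Δ·Π!·Σ² = 1/136  (sign +1)
B: Δ: 2! 14! 0! / 17! → 1/2040; sum: t=2:+1/174356582400 = 1/174356582400; 3j²(8 1 7; 6 1 -7) = Δ·Π!·Σ² = 1/2040  (sign +1)
I_A²/I_B² = (1/136)/(1/2040) = 15/1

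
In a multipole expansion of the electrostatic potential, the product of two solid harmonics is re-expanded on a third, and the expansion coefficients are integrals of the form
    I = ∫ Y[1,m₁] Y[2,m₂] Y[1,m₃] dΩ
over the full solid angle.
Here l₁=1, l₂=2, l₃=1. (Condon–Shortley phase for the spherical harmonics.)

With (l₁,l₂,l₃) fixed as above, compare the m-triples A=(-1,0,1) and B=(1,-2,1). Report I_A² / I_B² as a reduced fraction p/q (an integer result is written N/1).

Same 1,2,1: normalisation and zero-m 3j drop out of the ratio.
A: Δ: 2! 0! 2! / 5! → 1/30; sum: t=2:+1/4 = 1/4; 3j²(1 2 1; -1 0 1) = Δ·Π!·Σ² = 1/30  (sign +1)
B: Δ: 2! 0! 2! / 5! → 1/30; sum: t=0:+1/4 = 1/4; 3j²(1 2 1; 1 -2 1) = Δ·Π!·Σ² = 1/5  (sign +1)
I_A²/I_B² = (1/30)/(1/5) = 1/6

1/6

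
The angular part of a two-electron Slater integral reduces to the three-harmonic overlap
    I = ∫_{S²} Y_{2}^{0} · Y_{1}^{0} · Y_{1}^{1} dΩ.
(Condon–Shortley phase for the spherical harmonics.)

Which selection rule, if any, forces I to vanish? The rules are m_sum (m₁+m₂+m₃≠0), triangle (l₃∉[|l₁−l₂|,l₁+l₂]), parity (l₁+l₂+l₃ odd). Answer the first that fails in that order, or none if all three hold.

m₁+m₂+m₃ = 0 + 0 + 1 = 1  ✗
triangle: |2−1|=1 ≤ l₃=1 ≤ 2+1=3
parity: l₁+l₂+l₃ = 4 is even

m_sum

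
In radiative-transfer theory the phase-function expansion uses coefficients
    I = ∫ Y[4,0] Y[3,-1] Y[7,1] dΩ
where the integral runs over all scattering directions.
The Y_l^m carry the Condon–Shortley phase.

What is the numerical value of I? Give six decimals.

-0.218337

Checks pass: Σm=0; 14 even; l₃=7∈[1,7].
(2·4+1)(2·3+1)(2·7+1) = 945
Δ: 0! 8! 6! / 15! → 1/45045
sum: t=0:+1/20736 = 1/20736
3j²(4 3 7; 0 0 0) = Δ·Π!·Σ² = 35/1287  (sign -1)
sum: t=0:+1/27648 = 1/27648
3j²(4 3 7; 0 -1 1) = Δ·Π!·Σ² = 10/429  (sign +1)
combine: 4πI² = 945·35/1287·10/429 = 12250/20449
take √, sign -1: I = -0.21833687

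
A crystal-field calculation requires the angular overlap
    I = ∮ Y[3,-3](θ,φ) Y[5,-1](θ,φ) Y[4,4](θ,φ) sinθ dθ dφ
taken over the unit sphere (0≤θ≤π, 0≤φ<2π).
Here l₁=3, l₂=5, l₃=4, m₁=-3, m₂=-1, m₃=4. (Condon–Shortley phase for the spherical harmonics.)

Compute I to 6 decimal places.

Checks pass: Σm=0; 12 even; l₃=4∈[2,8].
(2·3+1)(2·5+1)(2·4+1) = 693
Δ: 4! 2! 6! / 13! → 1/180180
sum: t=1:−1/576 t=2:+1/144 t=3:−1/576 = 1/288
3j²(3 5 4; 0 0 0) = Δ·Π!·Σ² = 20/1001  (sign +1)
sum: t=4:+1/34560 = 1/34560
3j²(3 5 4; -3 -1 4) = Δ·Π!·Σ² = 1/429  (sign +1)
combine: 4πI² = 693·20/1001·1/429 = 60/1859
take √, sign +1: I = 0.05067935

0.050679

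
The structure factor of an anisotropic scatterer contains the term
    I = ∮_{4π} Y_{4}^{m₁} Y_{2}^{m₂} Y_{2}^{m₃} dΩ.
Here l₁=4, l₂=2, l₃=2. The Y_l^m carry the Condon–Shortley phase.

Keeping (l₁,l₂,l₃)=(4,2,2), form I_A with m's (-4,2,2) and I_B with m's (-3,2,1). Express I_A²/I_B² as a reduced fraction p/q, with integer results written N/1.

Same 4,2,2: normalisation and zero-m 3j drop out of the ratio.
A: Δ: 4! 4! 0! / 9! → 1/630; sum: t=4:+1/576 = 1/576; 3j²(4 2 2; -4 2 2) = Δ·Π!·Σ² = 1/9  (sign +1)
B: Δ: 4! 4! 0! / 9! → 1/630; sum: t=4:+1/144 = 1/144; 3j²(4 2 2; -3 2 1) = Δ·Π!·Σ² = 1/18  (sign -1)
I_A²/I_B² = (1/9)/(1/18) = 2/1

2/1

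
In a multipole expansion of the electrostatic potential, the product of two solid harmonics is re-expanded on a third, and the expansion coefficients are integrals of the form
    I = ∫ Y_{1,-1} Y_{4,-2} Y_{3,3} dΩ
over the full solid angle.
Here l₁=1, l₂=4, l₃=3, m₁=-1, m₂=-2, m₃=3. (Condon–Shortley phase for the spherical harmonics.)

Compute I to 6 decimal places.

m-sum 0 ✓  L=8 even ✓  3≤3≤5 ✓
Π(2lᵢ+1) = 3×9×7 = 189
triangle coeff Δ(1,4,3) = 1/252
Σ_t [1,1]: t=1:−1/36 = -1/36
(3j)²=4/63 [(1 4 3; 0 0 0)], sign=+1
Σ_t [2,2]: t=2:+1/1440 = 1/1440
(3j)²=1/252 [(1 4 3; -1 -2 3)], sign=+1
⇒ 4πI² = 1/21
I = (+1)√(1/21/(4π)) = 0.06155813

0.061558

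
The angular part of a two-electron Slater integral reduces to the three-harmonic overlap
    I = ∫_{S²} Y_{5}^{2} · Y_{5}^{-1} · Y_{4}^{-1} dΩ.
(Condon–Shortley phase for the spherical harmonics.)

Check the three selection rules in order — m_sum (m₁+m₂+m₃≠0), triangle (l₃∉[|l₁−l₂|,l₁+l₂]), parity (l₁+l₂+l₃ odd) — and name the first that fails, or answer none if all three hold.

none

m₁+m₂+m₃ = 2 − 1 − 1 = 0  ✓
triangle: |5−5|=0 ≤ l₃=4 ≤ 5+5=10  ✓
parity: l₁+l₂+l₃ = 14 is even  ✓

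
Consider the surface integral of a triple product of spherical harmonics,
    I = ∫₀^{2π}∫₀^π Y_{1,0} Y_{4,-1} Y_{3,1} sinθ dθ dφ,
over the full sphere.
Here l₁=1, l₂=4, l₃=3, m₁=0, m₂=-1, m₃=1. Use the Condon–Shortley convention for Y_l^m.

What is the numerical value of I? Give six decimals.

Rules hold: Σm=0, L=8 even, 3≤3≤5.
N = 3·9·7 = 189
Δ = 2!·0!·6!/9! = 1/252
Racah Σ t=1..1: t=1:−1/36 = -1/36
⇒ 3j(1 4 3; 0 0 0)² = 4/63, sgn +1
Racah Σ t=1..1: t=1:−1/48 = -1/48
⇒ 3j(1 4 3; 0 -1 1)² = 5/84, sgn -1
4πI² = N·(3j₀)²·(3jₘ)² = 5/7
I = -1·√(0.714286/4π) = -0.23841361

-0.238414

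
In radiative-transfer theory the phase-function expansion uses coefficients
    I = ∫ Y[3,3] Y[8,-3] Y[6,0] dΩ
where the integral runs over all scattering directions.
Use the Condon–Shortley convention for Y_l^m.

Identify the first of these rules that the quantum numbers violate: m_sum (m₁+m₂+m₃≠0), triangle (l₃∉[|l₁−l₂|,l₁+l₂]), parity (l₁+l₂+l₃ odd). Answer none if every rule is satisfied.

parity

Σmᵢ = 0  ✓
l₃∈[|l₁−l₂|,l₁+l₂]=[5,11], have l₃=6  ✓
Σlᵢ = 17 ⇒ odd  ✗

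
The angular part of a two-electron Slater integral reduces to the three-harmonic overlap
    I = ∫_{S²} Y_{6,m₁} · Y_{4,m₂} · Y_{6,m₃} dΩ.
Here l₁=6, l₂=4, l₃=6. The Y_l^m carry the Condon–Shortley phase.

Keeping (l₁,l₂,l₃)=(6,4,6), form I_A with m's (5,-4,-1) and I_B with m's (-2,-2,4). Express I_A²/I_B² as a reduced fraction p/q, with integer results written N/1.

Shared (l₁,l₂,l₃)=(6,4,6): N and (l;000)² cancel in I_A²/I_B².
A: Δ = 4!·8!·4!/17! = 1/15315300; Racah Σ t=0..0: t=0:+1/2903040 = 1/2903040; ⇒ 3j(6 4 6; 5 -4 -1)² = 5/663, sgn -1
B: Δ = 4!·8!·4!/17! = 1/15315300; Racah Σ t=0..2: t=0:+1/3870720 t=1:−1/181440 t=2:+1/138240 = 23/11612160; ⇒ 3j(6 4 6; -2 -2 4)² = 529/204204, sgn +1
I_A²/I_B² = (5/663)/(529/204204) = 1540/529

1540/529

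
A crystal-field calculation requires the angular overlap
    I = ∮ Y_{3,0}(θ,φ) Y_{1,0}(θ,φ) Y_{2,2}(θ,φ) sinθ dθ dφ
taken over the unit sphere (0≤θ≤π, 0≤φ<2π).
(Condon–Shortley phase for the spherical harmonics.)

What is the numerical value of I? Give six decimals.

0 + 0 + 2 = 2 ≠ 0: azimuthal integral kills it; I = 0

0.000000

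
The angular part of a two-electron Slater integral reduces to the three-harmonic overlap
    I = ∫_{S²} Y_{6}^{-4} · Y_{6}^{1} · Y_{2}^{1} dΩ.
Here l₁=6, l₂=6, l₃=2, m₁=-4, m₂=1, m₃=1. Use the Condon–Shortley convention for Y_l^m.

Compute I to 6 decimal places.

0.000000

-4 + 1 + 1 = -2 ≠ 0: azimuthal integral kills it; I = 0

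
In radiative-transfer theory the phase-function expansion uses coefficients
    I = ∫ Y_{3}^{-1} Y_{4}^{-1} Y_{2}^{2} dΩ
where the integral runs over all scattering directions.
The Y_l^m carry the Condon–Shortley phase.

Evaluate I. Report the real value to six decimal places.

L=9 odd ⇒ parity kills the (l;000) factor ⇒ I = 0

0.000000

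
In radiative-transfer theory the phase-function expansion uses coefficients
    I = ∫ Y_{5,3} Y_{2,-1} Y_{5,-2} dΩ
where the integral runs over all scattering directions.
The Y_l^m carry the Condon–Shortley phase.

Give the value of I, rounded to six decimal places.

-0.161739

Rules hold: Σm=0, L=12 even, 3≤5≤7.
N = 11·5·11 = 605
Δ = 2!·8!·2!/13! = 1/38610
Racah Σ t=0..2: t=0:+1/2880 t=1:−1/576 t=2:+1/2880 = -1/960
⇒ 3j(5 2 5; 0 0 0)² = 10/429, sgn +1
Racah Σ t=0..1: t=0:+1/2880 t=1:−1/10080 = 1/4032
⇒ 3j(5 2 5; 3 -1 -2)² = 10/429, sgn -1
4πI² = N·(3j₀)²·(3jₘ)² = 500/1521
I = -1·√(0.328731/4π) = -0.16173926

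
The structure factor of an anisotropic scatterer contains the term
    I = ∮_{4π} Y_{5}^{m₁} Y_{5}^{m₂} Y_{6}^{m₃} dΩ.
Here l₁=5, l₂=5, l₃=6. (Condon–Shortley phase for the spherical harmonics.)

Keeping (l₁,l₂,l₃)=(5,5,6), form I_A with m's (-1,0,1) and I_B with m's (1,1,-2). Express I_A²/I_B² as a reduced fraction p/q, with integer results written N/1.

l's match ⇒ only the (l;m) 3-j factors differ between A and B.
A: triangle coeff Δ(5,5,6) = 1/28588560; Σ_t [0,4]: t=0:+1/2073600 t=1:−1/34560 t=2:+1/6912 t=3:−1/10368 t=4:+1/138240 = 7/259200; (3j)²=28/7293 [(5 5 6; -1 0 1)], sign=-1
B: triangle coeff Δ(5,5,6) = 1/28588560; Σ_t [0,4]: t=0:+1/829440 t=1:−1/25920 t=2:+1/9216 t=3:−1/25920 t=4:+1/829440 = 7/207360; (3j)²=28/2431 [(5 5 6; 1 1 -2)], sign=+1
I_A²/I_B² = (28/7293)/(28/2431) = 1/3

1/3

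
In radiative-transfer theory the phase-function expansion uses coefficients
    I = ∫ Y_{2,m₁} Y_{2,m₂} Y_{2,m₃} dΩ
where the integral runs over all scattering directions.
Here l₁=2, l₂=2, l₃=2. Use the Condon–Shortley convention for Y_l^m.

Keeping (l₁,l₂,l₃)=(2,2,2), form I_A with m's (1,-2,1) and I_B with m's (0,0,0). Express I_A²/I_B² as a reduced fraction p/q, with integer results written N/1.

3/2

l's match ⇒ only the (l;m) 3-j factors differ between A and B.
A: triangle coeff Δ(2,2,2) = 1/630; Σ_t [0,0]: t=0:+1/4 = 1/4; (3j)²=3/35 [(2 2 2; 1 -2 1)], sign=-1
B: triangle coeff Δ(2,2,2) = 1/630; Σ_t [0,2]: t=0:+1/8 t=1:−1/1 t=2:+1/8 = -3/4; (3j)²=2/35 [(2 2 2; 0 0 0)], sign=-1
I_A²/I_B² = (3/35)/(2/35) = 3/2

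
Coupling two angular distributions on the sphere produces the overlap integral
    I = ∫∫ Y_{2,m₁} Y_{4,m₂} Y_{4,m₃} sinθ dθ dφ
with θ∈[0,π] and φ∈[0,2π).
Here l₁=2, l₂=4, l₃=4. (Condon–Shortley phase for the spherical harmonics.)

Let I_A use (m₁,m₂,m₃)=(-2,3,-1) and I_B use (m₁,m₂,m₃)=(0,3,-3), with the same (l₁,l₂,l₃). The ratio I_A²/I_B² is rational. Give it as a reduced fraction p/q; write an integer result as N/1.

54/7

l's match ⇒ only the (l;m) 3-j factors differ between A and B.
A: triangle coeff Δ(2,4,4) = 1/13860; Σ_t [2,2]: t=2:+1/480 = 1/480; (3j)²=3/110 [(2 4 4; -2 3 -1)], sign=-1
B: triangle coeff Δ(2,4,4) = 1/13860; Σ_t [1,2]: t=1:−1/720 t=2:+1/480 = 1/1440; (3j)²=7/1980 [(2 4 4; 0 3 -3)], sign=-1
I_A²/I_B² = (3/110)/(7/1980) = 54/7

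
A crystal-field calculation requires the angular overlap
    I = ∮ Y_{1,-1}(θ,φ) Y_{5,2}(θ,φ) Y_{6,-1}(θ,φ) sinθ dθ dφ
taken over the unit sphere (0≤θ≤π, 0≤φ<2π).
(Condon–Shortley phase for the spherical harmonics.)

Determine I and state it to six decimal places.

Rules hold: Σm=0, L=12 even, 4≤6≤6.
N = 3·11·13 = 429
Δ = 0!·2!·10!/13! = 1/858
Racah Σ t=0..0: t=0:+1/14400 = 1/14400
⇒ 3j(1 5 6; 0 0 0)² = 6/143, sgn +1
Racah Σ t=0..0: t=0:+1/60480 = 1/60480
⇒ 3j(1 5 6; -1 2 -1)² = 5/429, sgn -1
4πI² = N·(3j₀)²·(3jₘ)² = 30/143
I = -1·√(0.20979/4π) = -0.12920749

-0.129207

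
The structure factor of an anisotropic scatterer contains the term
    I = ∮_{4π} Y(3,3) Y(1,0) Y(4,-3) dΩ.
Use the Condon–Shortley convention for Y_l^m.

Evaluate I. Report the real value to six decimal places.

-0.162868

Rules hold: Σm=0, L=8 even, 2≤4≤4.
N = 7·3·9 = 189
Δ = 0!·6!·2!/9! = 1/252
Racah Σ t=0..0: t=0:+1/36 = 1/36
⇒ 3j(3 1 4; 0 0 0)² = 4/63, sgn +1
Racah Σ t=0..0: t=0:+1/720 = 1/720
⇒ 3j(3 1 4; 3 0 -3)² = 1/36, sgn -1
4πI² = N·(3j₀)²·(3jₘ)² = 1/3
I = -1·√(0.333333/4π) = -0.16286750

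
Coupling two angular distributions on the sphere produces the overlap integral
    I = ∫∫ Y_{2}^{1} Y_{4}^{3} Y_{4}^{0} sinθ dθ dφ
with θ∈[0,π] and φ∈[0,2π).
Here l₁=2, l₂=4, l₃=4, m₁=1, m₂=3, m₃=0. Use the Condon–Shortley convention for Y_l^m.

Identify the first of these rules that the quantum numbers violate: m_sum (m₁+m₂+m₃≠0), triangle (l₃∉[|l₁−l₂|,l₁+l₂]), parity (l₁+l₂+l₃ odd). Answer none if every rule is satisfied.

m₁+m₂+m₃ = 1 + 3 + 0 = 4  ✗
triangle: |2−4|=2 ≤ l₃=4 ≤ 2+4=6
parity: l₁+l₂+l₃ = 10 is even

m_sum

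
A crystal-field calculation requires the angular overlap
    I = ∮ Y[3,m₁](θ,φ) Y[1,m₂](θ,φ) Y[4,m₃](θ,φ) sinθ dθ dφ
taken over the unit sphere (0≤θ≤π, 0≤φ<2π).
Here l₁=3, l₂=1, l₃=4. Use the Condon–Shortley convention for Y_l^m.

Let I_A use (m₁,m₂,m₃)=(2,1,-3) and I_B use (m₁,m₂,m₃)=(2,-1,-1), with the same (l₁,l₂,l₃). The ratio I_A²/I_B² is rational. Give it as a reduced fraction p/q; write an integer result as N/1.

Shared (l₁,l₂,l₃)=(3,1,4): N and (l;000)² cancel in I_A²/I_B².
A: Δ = 0!·6!·2!/9! = 1/252; Racah Σ t=0..0: t=0:+1/240 = 1/240; ⇒ 3j(3 1 4; 2 1 -3)² = 1/12, sgn -1
B: Δ = 0!·6!·2!/9! = 1/252; Racah Σ t=0..0: t=0:+1/240 = 1/240; ⇒ 3j(3 1 4; 2 -1 -1)² = 1/84, sgn -1
I_A²/I_B² = (1/12)/(1/84) = 7/1

7/1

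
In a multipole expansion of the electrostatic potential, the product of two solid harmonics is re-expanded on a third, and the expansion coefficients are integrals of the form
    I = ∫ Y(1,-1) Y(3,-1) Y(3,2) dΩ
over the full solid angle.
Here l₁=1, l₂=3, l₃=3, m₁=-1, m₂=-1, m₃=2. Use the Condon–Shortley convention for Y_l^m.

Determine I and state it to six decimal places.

0.000000

L=7 odd ⇒ parity kills the (l;000) factor ⇒ I = 0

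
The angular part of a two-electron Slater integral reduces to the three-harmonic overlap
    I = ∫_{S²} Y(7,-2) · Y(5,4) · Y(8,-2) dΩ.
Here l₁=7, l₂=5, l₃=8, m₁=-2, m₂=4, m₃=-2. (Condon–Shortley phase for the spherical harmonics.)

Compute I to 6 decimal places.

0.100621

m-sum 0 ✓  L=20 even ✓  2≤8≤12 ✓
Π(2lᵢ+1) = 15×11×17 = 2805
triangle coeff Δ(7,5,8) = 1/814773960
Σ_t [0,4]: t=0:+1/87091200 t=1:−1/4976640 t=2:+1/2073600 t=3:−1/4976640 t=4:+1/87091200 = 1/9676800
(3j)²=360/46189 [(7 5 8; 0 0 0)], sign=+1
Σ_t [3,4]: t=3:−1/74649600 t=4:+1/41472000 = 1/93312000
(3j)²=1344/230945 [(7 5 8; -2 4 -2)], sign=+1
⇒ 4πI² = 1451520/11408683
I = (+1)√(1451520/11408683/(4π)) = 0.10062105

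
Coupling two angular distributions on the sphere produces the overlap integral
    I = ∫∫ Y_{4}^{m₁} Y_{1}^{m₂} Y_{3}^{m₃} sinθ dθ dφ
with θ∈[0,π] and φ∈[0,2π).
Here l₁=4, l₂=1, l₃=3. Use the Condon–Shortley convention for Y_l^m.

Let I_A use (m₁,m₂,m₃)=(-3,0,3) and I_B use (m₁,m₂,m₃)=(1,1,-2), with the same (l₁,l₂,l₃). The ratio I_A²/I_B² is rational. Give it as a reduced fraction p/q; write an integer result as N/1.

7/3

Same 4,1,3: normalisation and zero-m 3j drop out of the ratio.
A: Δ: 2! 6! 0! / 9! → 1/252; sum: t=1:−1/720 = -1/720; 3j²(4 1 3; -3 0 3) = Δ·Π!·Σ² = 1/36  (sign -1)
B: Δ: 2! 6! 0! / 9! → 1/252; sum: t=2:+1/240 = 1/240; 3j²(4 1 3; 1 1 -2) = Δ·Π!·Σ² = 1/84  (sign -1)
I_A²/I_B² = (1/36)/(1/84) = 7/3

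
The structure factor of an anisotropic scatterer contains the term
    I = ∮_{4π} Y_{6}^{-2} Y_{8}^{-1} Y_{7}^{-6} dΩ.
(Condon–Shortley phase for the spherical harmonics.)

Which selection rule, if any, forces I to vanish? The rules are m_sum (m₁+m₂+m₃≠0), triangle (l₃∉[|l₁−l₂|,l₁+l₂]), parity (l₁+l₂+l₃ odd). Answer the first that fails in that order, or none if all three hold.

azimuthal sum: -2 − 1 − 6 = -9  ✗
2 ≤ 7 ≤ 14 (triangle on l)
L = 6 + 8 + 7 = 21 (odd)

m_sum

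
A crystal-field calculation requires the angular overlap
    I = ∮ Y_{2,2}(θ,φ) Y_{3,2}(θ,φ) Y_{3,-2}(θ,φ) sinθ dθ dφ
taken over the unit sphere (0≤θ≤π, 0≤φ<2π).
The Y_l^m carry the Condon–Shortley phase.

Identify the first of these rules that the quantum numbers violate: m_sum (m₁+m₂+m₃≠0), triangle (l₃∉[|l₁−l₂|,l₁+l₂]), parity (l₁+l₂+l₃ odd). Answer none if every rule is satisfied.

Σmᵢ = 2  ✗
l₃∈[|l₁−l₂|,l₁+l₂]=[1,5], have l₃=3
Σlᵢ = 8 ⇒ even

m_sum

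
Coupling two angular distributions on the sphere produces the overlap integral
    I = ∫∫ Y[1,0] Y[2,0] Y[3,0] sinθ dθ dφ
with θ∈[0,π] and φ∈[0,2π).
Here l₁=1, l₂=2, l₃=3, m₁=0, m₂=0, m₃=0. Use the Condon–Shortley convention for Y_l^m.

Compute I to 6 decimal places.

0.247767

Checks pass: Σm=0; 6 even; l₃=3∈[1,3].
(2·1+1)(2·2+1)(2·3+1) = 105
Δ: 0! 2! 4! / 7! → 1/105
sum: t=0:+1/4 = 1/4
3j²(1 2 3; 0 0 0) = Δ·Π!·Σ² = 3/35  (sign -1)
(m-triple is (0,0,0) — same symbol as above.)
combine: 4πI² = 105·3/35·3/35 = 27/35
take √, sign +1: I = 0.24776670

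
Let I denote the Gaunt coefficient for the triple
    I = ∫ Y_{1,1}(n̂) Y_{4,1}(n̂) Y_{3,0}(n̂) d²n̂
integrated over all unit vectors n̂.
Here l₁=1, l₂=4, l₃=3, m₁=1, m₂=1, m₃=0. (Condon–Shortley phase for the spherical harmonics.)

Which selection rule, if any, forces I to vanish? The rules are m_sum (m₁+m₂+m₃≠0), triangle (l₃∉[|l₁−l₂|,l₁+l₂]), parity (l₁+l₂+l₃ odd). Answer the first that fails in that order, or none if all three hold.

m_sum

m₁+m₂+m₃ = 1 + 1 + 0 = 2  ✗
triangle: |1−4|=3 ≤ l₃=3 ≤ 1+4=5
parity: l₁+l₂+l₃ = 8 is even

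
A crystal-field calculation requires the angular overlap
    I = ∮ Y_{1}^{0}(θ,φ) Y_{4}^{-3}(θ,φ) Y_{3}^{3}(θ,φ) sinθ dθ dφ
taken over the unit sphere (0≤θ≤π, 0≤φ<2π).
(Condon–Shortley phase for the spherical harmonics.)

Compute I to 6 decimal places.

Rules hold: Σm=0, L=8 even, 3≤3≤5.
N = 3·9·7 = 189
Δ = 2!·0!·6!/9! = 1/252
Racah Σ t=1..1: t=1:−1/36 = -1/36
⇒ 3j(1 4 3; 0 0 0)² = 4/63, sgn +1
Racah Σ t=1..1: t=1:−1/720 = -1/720
⇒ 3j(1 4 3; 0 -3 3)² = 1/36, sgn -1
4πI² = N·(3j₀)²·(3jₘ)² = 1/3
I = -1·√(0.333333/4π) = -0.16286750

-0.162868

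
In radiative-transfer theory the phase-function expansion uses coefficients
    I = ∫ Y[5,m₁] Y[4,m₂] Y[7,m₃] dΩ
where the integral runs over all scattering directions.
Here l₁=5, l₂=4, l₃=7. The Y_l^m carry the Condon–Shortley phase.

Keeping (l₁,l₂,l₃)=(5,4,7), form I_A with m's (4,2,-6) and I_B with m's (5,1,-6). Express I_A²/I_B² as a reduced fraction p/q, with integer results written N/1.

4/45

l's match ⇒ only the (l;m) 3-j factors differ between A and B.
A: triangle coeff Δ(5,4,7) = 1/6126120; Σ_t [0,1]: t=0:+1/7257600 t=1:−1/4838400 = -1/14515200; (3j)²=3/1190 [(5 4 7; 4 2 -6)], sign=+1
B: triangle coeff Δ(5,4,7) = 1/6126120; Σ_t [0,0]: t=0:+1/9676800 = 1/9676800; (3j)²=27/952 [(5 4 7; 5 1 -6)], sign=-1
I_A²/I_B² = (3/1190)/(27/952) = 4/45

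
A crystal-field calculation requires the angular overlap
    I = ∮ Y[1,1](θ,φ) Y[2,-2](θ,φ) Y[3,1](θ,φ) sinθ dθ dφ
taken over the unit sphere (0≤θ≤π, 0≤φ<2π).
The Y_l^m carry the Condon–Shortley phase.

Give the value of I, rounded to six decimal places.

Rules hold: Σm=0, L=6 even, 1≤3≤3.
N = 3·5·7 = 105
Δ = 0!·2!·4!/7! = 1/105
Racah Σ t=0..0: t=0:+1/4 = 1/4
⇒ 3j(1 2 3; 0 0 0)² = 3/35, sgn -1
Racah Σ t=0..0: t=0:+1/48 = 1/48
⇒ 3j(1 2 3; 1 -2 1)² = 1/105, sgn +1
4πI² = N·(3j₀)²·(3jₘ)² = 3/35
I = -1·√(0.0857143/4π) = -0.08258890

-0.082589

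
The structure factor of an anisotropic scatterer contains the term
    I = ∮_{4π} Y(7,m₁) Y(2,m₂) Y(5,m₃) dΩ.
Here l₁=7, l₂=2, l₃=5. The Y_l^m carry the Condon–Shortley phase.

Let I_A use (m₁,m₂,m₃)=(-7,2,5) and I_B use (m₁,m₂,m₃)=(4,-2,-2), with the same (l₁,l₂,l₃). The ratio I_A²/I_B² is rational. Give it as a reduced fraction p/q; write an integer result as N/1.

Same 7,2,5: normalisation and zero-m 3j drop out of the ratio.
A: Δ: 4! 10! 0! / 15! → 1/15015; sum: t=4:+1/87091200 = 1/87091200; 3j²(7 2 5; -7 2 5) = Δ·Π!·Σ² = 1/15  (sign +1)
B: Δ: 4! 10! 0! / 15! → 1/15015; sum: t=0:+1/725760 = 1/725760; 3j²(7 2 5; 4 -2 -2) = Δ·Π!·Σ² = 2/91  (sign -1)
I_A²/I_B² = (1/15)/(2/91) = 91/30

91/30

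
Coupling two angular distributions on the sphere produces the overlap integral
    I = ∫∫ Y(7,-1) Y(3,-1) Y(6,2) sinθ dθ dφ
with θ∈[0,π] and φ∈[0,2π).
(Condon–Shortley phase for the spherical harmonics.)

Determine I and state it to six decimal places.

0.062364

m-sum 0 ✓  L=16 even ✓  4≤6≤10 ✓
Π(2lᵢ+1) = 15×7×13 = 1365
triangle coeff Δ(7,3,6) = 1/2042040
Σ_t [1,3]: t=1:−1/207360 t=2:+1/57600 t=3:−1/207360 = 1/129600
(3j)²=168/12155 [(7 3 6; 0 0 0)], sign=+1
Σ_t [0,2]: t=0:+1/3870720 t=1:−1/181440 t=2:+1/138240 = 23/11612160
(3j)²=529/204204 [(7 3 6; -1 -1 2)], sign=+1
⇒ 4πI² = 22218/454597
I = (+1)√(22218/454597/(4π)) = 0.06236404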